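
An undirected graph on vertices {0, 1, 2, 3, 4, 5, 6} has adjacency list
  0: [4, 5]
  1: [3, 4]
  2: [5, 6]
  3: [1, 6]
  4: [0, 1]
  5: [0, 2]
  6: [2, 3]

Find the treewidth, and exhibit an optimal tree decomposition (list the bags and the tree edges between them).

Treewidth 2.
One optimal decomposition is:
Bags: B1 = {1, 3, 4}  B2 = {0, 3, 4}  B3 = {0, 3, 5}  B4 = {2, 3, 5}  B5 = {2, 3, 6}
Tree: B1–B2, B2–B3, B3–B4, B4–B5

Each bag holds 3 vertices, so the decomposition has width 2, which upper-bounds the treewidth. The edges 3–1–4–0–5–2–6–3 form a cycle, so G is not a tree and its treewidth is at least 2. Combining the bounds, tw(G) = 2.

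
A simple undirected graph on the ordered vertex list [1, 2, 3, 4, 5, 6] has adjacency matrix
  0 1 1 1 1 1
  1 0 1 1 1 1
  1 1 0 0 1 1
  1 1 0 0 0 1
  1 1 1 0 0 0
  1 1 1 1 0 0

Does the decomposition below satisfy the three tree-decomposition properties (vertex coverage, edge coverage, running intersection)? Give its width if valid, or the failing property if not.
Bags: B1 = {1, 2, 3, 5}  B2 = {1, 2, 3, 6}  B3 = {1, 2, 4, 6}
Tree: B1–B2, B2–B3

Yes; width 3.

Vertex coverage: the bags together contain {1, 2, 3, 4, 5, 6}, the full vertex set. Edge coverage: each edge of G has both endpoints in at least one bag. Running intersection: for every vertex, the bags containing it form a connected subtree. All three properties hold, so this is a valid tree decomposition of width max|bag| − 1 = 3, and hence tw(G) ≤ 3.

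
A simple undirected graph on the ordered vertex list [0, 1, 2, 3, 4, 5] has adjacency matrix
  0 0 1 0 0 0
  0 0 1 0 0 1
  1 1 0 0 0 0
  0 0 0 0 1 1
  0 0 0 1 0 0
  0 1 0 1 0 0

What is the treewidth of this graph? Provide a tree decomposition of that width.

Every bag has size at most 2, so the width is 2 − 1 = 1 and tw(G) ≤ 1. Since G has at least one edge (e.g. 0–2), it is not an edgeless graph, so tw(G) ≥ 1. The upper and lower bounds meet at 1, so that is the treewidth.

Treewidth 1.
One such decomposition:
Bags: B1 = {0, 2}  B2 = {1, 2}  B3 = {1, 5}  B4 = {3, 5}  B5 = {3, 4}
Tree: B1–B2, B2–B3, B3–B4, B4–B5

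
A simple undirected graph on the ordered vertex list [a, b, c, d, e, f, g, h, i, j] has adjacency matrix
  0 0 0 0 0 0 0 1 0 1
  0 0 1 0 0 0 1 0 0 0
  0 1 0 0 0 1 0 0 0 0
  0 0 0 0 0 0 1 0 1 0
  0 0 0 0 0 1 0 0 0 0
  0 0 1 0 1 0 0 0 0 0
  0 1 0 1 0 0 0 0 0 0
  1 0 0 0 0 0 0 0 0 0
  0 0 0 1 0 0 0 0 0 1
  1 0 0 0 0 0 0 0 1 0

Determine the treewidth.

1

A width-1 tree decomposition is:
Bags: B1 = {e, f}  B2 = {c, f}  B3 = {b, c}  B4 = {b, g}  B5 = {d, g}  B6 = {d, i}  B7 = {i, j}  B8 = {a, j}  B9 = {a, h}
Tree: B1–B2, B2–B3, B3–B4, B4–B5, B5–B6, B6–B7, B7–B8, B8–B9
The largest bag has 2 vertices, giving width 1; this decomposition certifies tw(G) ≤ 1. Any graph with an edge has treewidth ≥ 1, and G has the edge e–f. Hence tw(G) = 1 exactly.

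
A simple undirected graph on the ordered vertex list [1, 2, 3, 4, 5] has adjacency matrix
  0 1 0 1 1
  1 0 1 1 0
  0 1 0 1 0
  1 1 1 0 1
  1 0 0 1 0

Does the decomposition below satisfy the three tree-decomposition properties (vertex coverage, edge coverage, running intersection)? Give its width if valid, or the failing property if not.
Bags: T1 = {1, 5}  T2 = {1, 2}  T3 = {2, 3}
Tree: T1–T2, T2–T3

No — vertex 4 appears in no bag.

A tree decomposition must satisfy three properties: every vertex lies in some bag; for every edge, both endpoints lie together in some bag; and for every vertex, the bags containing it form a connected subtree. Here vertex 4 appears in no bag, so the decomposition is invalid.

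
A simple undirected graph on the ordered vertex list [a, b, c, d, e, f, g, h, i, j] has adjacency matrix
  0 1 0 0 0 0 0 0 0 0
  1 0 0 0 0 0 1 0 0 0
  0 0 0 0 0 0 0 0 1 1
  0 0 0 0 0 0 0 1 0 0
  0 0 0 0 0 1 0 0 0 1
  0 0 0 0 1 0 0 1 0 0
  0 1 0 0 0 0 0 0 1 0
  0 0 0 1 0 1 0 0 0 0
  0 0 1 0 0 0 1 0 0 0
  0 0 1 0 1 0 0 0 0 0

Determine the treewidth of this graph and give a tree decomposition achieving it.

Each bag holds 2 vertices, so the decomposition has width 1, which upper-bounds the treewidth. Any graph with an edge has treewidth ≥ 1, and G has the edge d–h. Hence tw(G) = 1 exactly.

Treewidth 1.
Bags: B1 = {d, h}  B2 = {f, h}  B3 = {e, f}  B4 = {e, j}  B5 = {c, j}  B6 = {c, i}  B7 = {g, i}  B8 = {b, g}  B9 = {a, b}
Tree: B1–B2, B2–B3, B3–B4, B4–B5, B5–B6, B6–B7, B7–B8, B8–B9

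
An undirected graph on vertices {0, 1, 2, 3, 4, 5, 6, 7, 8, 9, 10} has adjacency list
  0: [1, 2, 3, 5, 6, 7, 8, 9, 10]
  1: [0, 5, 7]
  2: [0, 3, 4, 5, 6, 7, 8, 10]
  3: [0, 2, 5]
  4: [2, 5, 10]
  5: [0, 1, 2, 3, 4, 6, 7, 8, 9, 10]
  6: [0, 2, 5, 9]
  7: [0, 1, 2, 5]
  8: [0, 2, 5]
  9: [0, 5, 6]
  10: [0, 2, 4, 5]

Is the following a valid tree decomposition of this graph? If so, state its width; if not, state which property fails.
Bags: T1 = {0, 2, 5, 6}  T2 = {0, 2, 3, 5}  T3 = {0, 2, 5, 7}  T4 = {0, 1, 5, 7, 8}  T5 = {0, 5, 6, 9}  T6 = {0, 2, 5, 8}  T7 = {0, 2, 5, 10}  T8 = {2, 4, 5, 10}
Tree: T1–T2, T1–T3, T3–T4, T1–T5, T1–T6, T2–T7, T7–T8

No — bags containing vertex 8 are not connected in the tree.

A tree decomposition must satisfy three properties: every vertex lies in some bag; for every edge, both endpoints lie together in some bag; and for every vertex, the bags containing it form a connected subtree. Here bags containing vertex 8 are not connected in the tree, so the decomposition is invalid.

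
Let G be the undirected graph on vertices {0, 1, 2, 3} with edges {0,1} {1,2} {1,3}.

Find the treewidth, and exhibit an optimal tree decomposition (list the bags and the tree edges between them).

Every bag has size at most 2, so the width is 2 − 1 = 1 and tw(G) ≤ 1. Since G has at least one edge (e.g. 1–3), it is not an edgeless graph, so tw(G) ≥ 1. Therefore the treewidth is 1.

Treewidth 1.
Bags: B1 = {1, 3}  B2 = {0, 1}  B3 = {1, 2}
Tree: B1–B2, B2–B3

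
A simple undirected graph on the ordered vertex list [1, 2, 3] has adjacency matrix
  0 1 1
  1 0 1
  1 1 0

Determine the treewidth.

A width-2 tree decomposition is:
Bags: B1 = {1, 2, 3}
Tree: (single bag)
With just one bag of size 3, the width is 3 − 1 = 2, so tw(G) ≤ 2. Conversely, {1, 2, 3} is a clique of size 3, and the vertices of any clique must share a bag in every tree decomposition; so some bag has ≥ 3 vertices and tw(G) ≥ 2. Therefore the treewidth is 2.

2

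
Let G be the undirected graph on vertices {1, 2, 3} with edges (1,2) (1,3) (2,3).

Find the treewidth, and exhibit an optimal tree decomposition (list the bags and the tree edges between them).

With just one bag of size 3, the width is 3 − 1 = 2, so tw(G) ≤ 2. Conversely, {1, 2, 3} is a clique of size 3, and the vertices of any clique must share a bag in every tree decomposition; so some bag has ≥ 3 vertices and tw(G) ≥ 2. Therefore the treewidth is 2.

Treewidth 2.
Bags: B1 = {1, 2, 3}
Tree: (single bag)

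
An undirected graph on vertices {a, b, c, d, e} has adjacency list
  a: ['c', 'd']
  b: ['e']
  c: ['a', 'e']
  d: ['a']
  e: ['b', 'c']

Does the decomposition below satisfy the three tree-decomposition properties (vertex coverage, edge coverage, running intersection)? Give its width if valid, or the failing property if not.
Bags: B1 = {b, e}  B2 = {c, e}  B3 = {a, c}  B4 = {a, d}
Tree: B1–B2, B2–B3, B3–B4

Yes; width 1.

Vertex coverage: the bags together contain {a, b, c, d, e}, the full vertex set. Edge coverage: each edge of G has both endpoints in at least one bag. Running intersection: for every vertex, the bags containing it form a connected subtree. All three properties hold, so this is a valid tree decomposition of width max|bag| − 1 = 1, and hence tw(G) ≤ 1.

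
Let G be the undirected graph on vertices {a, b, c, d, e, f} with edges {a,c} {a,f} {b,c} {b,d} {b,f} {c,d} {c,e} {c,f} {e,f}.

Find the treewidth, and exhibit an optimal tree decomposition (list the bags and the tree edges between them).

Treewidth 2.
One such decomposition:
Bags: B1 = {b, c, f}  B2 = {a, c, f}  B3 = {c, e, f}  B4 = {b, c, d}
Tree: B1–B2, B2–B3, B1–B4

Each bag holds 3 vertices, so the decomposition has width 2, which upper-bounds the treewidth. Conversely, {b, c, d} is a clique of size 3, and the vertices of any clique must share a bag in every tree decomposition; so some bag has ≥ 3 vertices and tw(G) ≥ 2. The upper and lower bounds meet at 2, so that is the treewidth.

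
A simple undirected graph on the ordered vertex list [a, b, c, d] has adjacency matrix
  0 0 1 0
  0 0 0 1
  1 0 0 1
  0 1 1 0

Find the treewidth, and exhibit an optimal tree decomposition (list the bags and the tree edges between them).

Each bag holds 2 vertices, so the decomposition has width 1, which upper-bounds the treewidth. Any graph with an edge has treewidth ≥ 1, and G has the edge a–c. Therefore the treewidth is 1.

Treewidth 1.
One such decomposition:
Bags: B1 = {a, c}  B2 = {c, d}  B3 = {b, d}
Tree: B1–B2, B2–B3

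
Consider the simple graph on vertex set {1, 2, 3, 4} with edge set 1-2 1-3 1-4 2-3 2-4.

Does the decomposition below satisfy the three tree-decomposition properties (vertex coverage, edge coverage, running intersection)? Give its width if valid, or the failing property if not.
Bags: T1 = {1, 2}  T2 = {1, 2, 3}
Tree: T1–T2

No — vertex 4 appears in no bag.

A tree decomposition must satisfy three properties: every vertex lies in some bag; for every edge, both endpoints lie together in some bag; and for every vertex, the bags containing it form a connected subtree. Here vertex 4 appears in no bag, so the decomposition is invalid.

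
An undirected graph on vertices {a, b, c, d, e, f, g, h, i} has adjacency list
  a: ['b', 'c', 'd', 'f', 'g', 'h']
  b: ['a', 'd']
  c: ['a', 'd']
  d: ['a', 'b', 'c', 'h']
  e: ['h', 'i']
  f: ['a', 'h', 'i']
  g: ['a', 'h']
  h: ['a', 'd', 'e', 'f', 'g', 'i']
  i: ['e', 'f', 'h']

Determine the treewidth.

2

A width-2 tree decomposition is:
Bags: B1 = {a, c, d}  B2 = {a, d, h}  B3 = {a, g, h}  B4 = {a, f, h}  B5 = {a, b, d}  B6 = {f, h, i}  B7 = {e, h, i}
Tree: B1–B2, B2–B3, B3–B4, B2–B5, B4–B6, B6–B7
Every bag has size at most 3, so the width is 3 − 1 = 2 and tw(G) ≤ 2. For the lower bound, the 3 vertices {e, h, i} are pairwise adjacent, and any tree decomposition puts a clique entirely inside one bag — forcing width ≥ 2. Hence tw(G) = 2 exactly.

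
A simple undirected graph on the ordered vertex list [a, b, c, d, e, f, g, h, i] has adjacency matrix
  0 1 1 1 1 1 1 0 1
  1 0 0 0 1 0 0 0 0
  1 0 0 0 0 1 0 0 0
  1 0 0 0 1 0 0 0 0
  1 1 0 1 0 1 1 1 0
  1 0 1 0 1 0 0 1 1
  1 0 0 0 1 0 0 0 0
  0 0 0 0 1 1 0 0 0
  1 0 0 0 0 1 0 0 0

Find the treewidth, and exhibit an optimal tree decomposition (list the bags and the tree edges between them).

Each bag holds 3 vertices, so the decomposition has width 2, which upper-bounds the treewidth. Conversely, {e, f, h} is a clique of size 3, and the vertices of any clique must share a bag in every tree decomposition; so some bag has ≥ 3 vertices and tw(G) ≥ 2. Combining the bounds, tw(G) = 2.

Treewidth 2.
One optimal decomposition is:
Bags: B1 = {a, b, e}  B2 = {a, e, f}  B3 = {a, e, g}  B4 = {a, c, f}  B5 = {e, f, h}  B6 = {a, f, i}  B7 = {a, d, e}
Tree: B1–B2, B1–B3, B2–B4, B2–B5, B4–B6, B1–B7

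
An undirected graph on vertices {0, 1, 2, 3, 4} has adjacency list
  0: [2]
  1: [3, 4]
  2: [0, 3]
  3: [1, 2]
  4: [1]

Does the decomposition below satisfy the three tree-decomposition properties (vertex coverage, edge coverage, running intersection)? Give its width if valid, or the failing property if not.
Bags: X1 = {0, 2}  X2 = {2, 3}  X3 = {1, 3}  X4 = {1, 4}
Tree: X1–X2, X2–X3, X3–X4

Yes; width 1.

Vertex coverage: the bags together contain {0, 1, 2, 3, 4}, the full vertex set. Edge coverage: each edge of G has both endpoints in at least one bag. Running intersection: for every vertex, the bags containing it form a connected subtree. All three properties hold, so this is a valid tree decomposition of width max|bag| − 1 = 1, and hence tw(G) ≤ 1.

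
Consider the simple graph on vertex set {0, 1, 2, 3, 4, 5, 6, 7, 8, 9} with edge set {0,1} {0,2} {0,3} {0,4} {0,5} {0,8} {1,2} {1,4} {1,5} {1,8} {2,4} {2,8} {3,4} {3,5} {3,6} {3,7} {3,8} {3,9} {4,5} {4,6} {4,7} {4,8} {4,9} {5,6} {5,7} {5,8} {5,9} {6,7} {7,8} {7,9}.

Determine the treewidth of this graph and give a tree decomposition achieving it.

Treewidth 4.
Bags: B1 = {0, 1, 4, 5, 8}  B2 = {0, 3, 4, 5, 8}  B3 = {0, 1, 2, 4, 8}  B4 = {3, 4, 5, 7, 8}  B5 = {3, 4, 5, 6, 7}  B6 = {3, 4, 5, 7, 9}
Tree: B1–B2, B1–B3, B2–B4, B4–B5, B5–B6

Each bag holds 5 vertices, so the decomposition has width 4, which upper-bounds the treewidth. Conversely, {0, 1, 2, 4, 8} is a clique of size 5, and the vertices of any clique must share a bag in every tree decomposition; so some bag has ≥ 5 vertices and tw(G) ≥ 4. Combining the bounds, tw(G) = 4.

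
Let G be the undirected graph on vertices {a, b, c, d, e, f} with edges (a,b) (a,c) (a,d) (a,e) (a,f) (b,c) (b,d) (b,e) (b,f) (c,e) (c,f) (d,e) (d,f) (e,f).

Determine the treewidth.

4

A width-4 tree decomposition is:
Bags: B1 = {a, b, d, e, f}  B2 = {a, b, c, e, f}
Tree: B1–B2
The largest bag has 5 vertices, giving width 4; this decomposition certifies tw(G) ≤ 4. On the other hand G contains the 5-clique {a, b, d, e, f}. A clique must lie in a single bag of any decomposition, so no decomposition can have width below 4. The upper and lower bounds meet at 4, so that is the treewidth.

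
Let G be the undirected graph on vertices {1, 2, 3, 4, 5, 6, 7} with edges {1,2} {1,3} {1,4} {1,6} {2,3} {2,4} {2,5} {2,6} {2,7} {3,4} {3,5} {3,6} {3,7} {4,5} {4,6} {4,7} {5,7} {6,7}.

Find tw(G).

A width-4 tree decomposition is:
Bags: B1 = {2, 3, 4, 6, 7}  B2 = {1, 2, 3, 4, 6}  B3 = {2, 3, 4, 5, 7}
Tree: B1–B2, B1–B3
The largest bag has 5 vertices, giving width 4; this decomposition certifies tw(G) ≤ 4. For the lower bound, the 5 vertices {2, 3, 4, 5, 7} are pairwise adjacent, and any tree decomposition puts a clique entirely inside one bag — forcing width ≥ 4. Therefore the treewidth is 4.

4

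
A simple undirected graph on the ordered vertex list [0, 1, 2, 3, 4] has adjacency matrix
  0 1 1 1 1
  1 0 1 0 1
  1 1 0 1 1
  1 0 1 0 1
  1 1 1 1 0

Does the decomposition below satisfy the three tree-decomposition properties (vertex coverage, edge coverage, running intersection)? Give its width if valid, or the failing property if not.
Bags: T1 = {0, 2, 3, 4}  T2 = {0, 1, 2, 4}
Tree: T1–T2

Every vertex of G appears in some bag (union = {0, 1, 2, 3, 4}); every edge is covered by a bag; and for each vertex v the set of bags containing v is connected in the bag tree. The decomposition is therefore valid. The largest bag has 4 vertices, so the width is 3.

Yes; width 3.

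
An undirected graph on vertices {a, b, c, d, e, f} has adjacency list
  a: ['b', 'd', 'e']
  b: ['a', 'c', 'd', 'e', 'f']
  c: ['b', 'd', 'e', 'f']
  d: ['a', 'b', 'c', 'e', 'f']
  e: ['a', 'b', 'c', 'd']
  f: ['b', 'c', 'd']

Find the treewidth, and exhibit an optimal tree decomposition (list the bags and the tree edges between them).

The largest bag has 4 vertices, giving width 3; this decomposition certifies tw(G) ≤ 3. Conversely, {b, c, d, e} is a clique of size 4, and the vertices of any clique must share a bag in every tree decomposition; so some bag has ≥ 4 vertices and tw(G) ≥ 3. The upper and lower bounds meet at 3, so that is the treewidth.

Treewidth 3.
One such decomposition:
Bags: B1 = {b, c, d, e}  B2 = {b, c, d, f}  B3 = {a, b, d, e}
Tree: B1–B2, B1–B3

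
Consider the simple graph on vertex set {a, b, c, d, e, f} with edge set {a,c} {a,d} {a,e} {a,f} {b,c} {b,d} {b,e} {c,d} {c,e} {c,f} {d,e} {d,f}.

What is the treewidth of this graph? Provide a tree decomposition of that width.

The largest bag has 4 vertices, giving width 3; this decomposition certifies tw(G) ≤ 3. Conversely, {a, c, d, e} is a clique of size 4, and the vertices of any clique must share a bag in every tree decomposition; so some bag has ≥ 4 vertices and tw(G) ≥ 3. Hence tw(G) = 3 exactly.

Treewidth 3.
One optimal decomposition is:
Bags: B1 = {a, c, d, e}  B2 = {b, c, d, e}  B3 = {a, c, d, f}
Tree: B1–B2, B1–B3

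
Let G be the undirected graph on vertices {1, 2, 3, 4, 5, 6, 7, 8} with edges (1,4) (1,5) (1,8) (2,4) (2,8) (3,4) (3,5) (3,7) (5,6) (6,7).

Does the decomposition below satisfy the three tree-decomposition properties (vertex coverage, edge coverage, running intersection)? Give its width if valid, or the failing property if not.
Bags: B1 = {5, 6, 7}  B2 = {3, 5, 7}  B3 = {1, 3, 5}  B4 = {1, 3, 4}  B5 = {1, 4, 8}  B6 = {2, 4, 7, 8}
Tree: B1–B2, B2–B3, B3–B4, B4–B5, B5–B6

No — bags containing vertex 7 are not connected in the tree.

A tree decomposition must satisfy three properties: every vertex lies in some bag; for every edge, both endpoints lie together in some bag; and for every vertex, the bags containing it form a connected subtree. Here bags containing vertex 7 are not connected in the tree, so the decomposition is invalid.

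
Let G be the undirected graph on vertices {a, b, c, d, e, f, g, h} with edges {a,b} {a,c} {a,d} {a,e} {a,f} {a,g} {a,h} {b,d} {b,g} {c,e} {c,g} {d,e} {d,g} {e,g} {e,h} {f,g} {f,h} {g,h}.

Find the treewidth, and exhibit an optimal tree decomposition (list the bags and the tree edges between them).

The largest bag has 4 vertices, giving width 3; this decomposition certifies tw(G) ≤ 3. On the other hand G contains the 4-clique {a, d, e, g}. A clique must lie in a single bag of any decomposition, so no decomposition can have width below 3. Therefore the treewidth is 3.

Treewidth 3.
One optimal decomposition is:
Bags: B1 = {a, d, e, g}  B2 = {a, b, d, g}  B3 = {a, e, g, h}  B4 = {a, f, g, h}  B5 = {a, c, e, g}
Tree: B1–B2, B1–B3, B3–B4, B1–B5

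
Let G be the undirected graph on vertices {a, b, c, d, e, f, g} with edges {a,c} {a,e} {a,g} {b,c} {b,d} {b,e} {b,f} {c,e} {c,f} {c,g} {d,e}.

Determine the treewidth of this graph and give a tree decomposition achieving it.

Treewidth 2.
One optimal decomposition is:
Bags: B1 = {b, c, f}  B2 = {b, c, e}  B3 = {a, c, e}  B4 = {a, c, g}  B5 = {b, d, e}
Tree: B1–B2, B2–B3, B3–B4, B2–B5

Every bag has size at most 3, so the width is 3 − 1 = 2 and tw(G) ≤ 2. On the other hand G contains the 3-clique {b, d, e}. A clique must lie in a single bag of any decomposition, so no decomposition can have width below 2. Therefore the treewidth is 2.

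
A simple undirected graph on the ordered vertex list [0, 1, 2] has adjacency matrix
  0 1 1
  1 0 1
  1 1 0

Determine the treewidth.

2

A width-2 tree decomposition is:
Bags: B1 = {0, 1, 2}
Tree: (single bag)
With just one bag of size 3, the width is 3 − 1 = 2, so tw(G) ≤ 2. On the other hand G contains the 3-clique {0, 1, 2}. A clique must lie in a single bag of any decomposition, so no decomposition can have width below 2. Therefore the treewidth is 2.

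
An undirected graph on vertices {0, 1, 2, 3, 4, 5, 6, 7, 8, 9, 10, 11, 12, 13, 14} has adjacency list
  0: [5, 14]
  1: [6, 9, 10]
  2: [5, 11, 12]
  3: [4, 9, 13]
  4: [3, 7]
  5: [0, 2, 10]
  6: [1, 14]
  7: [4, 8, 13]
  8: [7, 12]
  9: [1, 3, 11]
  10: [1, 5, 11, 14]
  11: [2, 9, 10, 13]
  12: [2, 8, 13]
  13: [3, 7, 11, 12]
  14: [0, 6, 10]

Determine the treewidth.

3

A width-3 tree decomposition is:
Bags: B1 = {0, 5, 6, 14}  B2 = {5, 6, 10, 14}  B3 = {1, 5, 6, 10}  B4 = {1, 2, 5, 10}  B5 = {1, 2, 10, 11}  B6 = {1, 2, 9, 11}  B7 = {2, 9, 11, 12}  B8 = {9, 11, 12, 13}  B9 = {3, 9, 12, 13}  B10 = {3, 8, 12, 13}  B11 = {3, 7, 8, 13}  B12 = {3, 4, 7, 8}
Tree: B1–B2, B2–B3, B3–B4, B4–B5, B5–B6, B6–B7, B7–B8, B8–B9, B9–B10, B10–B11, B11–B12
Each bag holds 4 vertices, so the decomposition has width 3, which upper-bounds the treewidth. For the lower bound: the 4 vertex sets {0,6,14}, {5}, {10}, {1,2,9,11} are disjoint, each induces a connected subgraph, and every pair is joined by at least one edge of G. Contracting each set to a single vertex therefore yields K_{4} as a minor, and since treewidth is minor-monotone, tw(G) ≥ tw(K_{4}) = 3. Combining the bounds, tw(G) = 3.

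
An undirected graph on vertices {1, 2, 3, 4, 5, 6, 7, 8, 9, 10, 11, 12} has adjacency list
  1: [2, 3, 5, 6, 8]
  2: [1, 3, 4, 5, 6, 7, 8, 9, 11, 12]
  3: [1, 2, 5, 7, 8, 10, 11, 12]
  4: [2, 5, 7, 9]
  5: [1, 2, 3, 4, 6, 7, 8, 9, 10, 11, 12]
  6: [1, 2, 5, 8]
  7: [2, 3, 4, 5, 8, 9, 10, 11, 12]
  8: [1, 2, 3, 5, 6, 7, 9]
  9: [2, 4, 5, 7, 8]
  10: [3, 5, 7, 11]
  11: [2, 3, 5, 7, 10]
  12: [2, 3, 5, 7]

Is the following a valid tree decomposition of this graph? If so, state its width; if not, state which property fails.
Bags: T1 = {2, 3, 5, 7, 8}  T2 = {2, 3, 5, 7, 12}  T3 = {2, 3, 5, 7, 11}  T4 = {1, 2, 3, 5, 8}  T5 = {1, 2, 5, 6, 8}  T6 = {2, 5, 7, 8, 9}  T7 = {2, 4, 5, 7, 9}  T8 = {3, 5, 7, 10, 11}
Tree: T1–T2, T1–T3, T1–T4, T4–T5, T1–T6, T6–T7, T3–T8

Checking the three conditions: (i) the bags cover all of {1, 2, 3, 4, 5, 6, 7, 8, 9, 10, 11, 12}; (ii) for each edge, some bag contains both endpoints; (iii) the bags containing any fixed vertex form a subtree. All hold, so the decomposition is valid with width 5 − 1 = 4.

Yes; width 4.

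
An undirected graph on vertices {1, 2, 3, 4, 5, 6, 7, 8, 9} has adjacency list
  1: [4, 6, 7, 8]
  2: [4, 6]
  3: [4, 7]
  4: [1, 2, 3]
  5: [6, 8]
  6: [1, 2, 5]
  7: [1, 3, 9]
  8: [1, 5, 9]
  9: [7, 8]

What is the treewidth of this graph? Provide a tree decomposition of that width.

Each bag holds 4 vertices, so the decomposition has width 3, which upper-bounds the treewidth. For the lower bound: the 4 vertex sets {5,8,9}, {7}, {1}, {2,3,4,6} are disjoint, each induces a connected subgraph, and every pair is joined by at least one edge of G. Contracting each set to a single vertex therefore yields K_{4} as a minor, and since treewidth is minor-monotone, tw(G) ≥ tw(K_{4}) = 3. Therefore the treewidth is 3.

Treewidth 3.
One such decomposition:
Bags: B1 = {5, 7, 8, 9}  B2 = {1, 5, 7, 8}  B3 = {1, 5, 6, 7}  B4 = {1, 3, 6, 7}  B5 = {1, 3, 4, 6}  B6 = {2, 3, 4, 6}
Tree: B1–B2, B2–B3, B3–B4, B4–B5, B5–B6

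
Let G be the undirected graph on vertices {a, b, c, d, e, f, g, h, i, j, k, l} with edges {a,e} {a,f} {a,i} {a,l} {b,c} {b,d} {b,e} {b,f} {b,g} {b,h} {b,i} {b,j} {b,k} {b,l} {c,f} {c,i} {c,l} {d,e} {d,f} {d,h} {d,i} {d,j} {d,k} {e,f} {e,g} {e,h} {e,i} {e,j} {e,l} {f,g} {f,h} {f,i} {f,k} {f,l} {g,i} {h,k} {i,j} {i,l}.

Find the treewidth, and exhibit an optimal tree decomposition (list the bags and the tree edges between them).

Treewidth 4.
One such decomposition:
Bags: B1 = {b, e, f, i, l}  B2 = {b, d, e, f, i}  B3 = {b, d, e, f, h}  B4 = {b, d, e, i, j}  B5 = {a, e, f, i, l}  B6 = {b, e, f, g, i}  B7 = {b, d, f, h, k}  B8 = {b, c, f, i, l}
Tree: B1–B2, B2–B3, B2–B4, B1–B5, B2–B6, B3–B7, B1–B8

Every bag has size at most 5, so the width is 5 − 1 = 4 and tw(G) ≤ 4. Conversely, {b, d, e, i, j} is a clique of size 5, and the vertices of any clique must share a bag in every tree decomposition; so some bag has ≥ 5 vertices and tw(G) ≥ 4. The upper and lower bounds meet at 4, so that is the treewidth.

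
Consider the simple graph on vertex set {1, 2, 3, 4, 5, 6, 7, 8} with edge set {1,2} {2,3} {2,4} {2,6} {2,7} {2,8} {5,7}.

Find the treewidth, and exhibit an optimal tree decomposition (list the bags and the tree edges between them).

Treewidth 1.
One such decomposition:
Bags: B1 = {2, 6}  B2 = {2, 7}  B3 = {2, 3}  B4 = {1, 2}  B5 = {2, 8}  B6 = {5, 7}  B7 = {2, 4}
Tree: B1–B2, B2–B3, B1–B4, B3–B5, B2–B6, B1–B7

Every bag has size at most 2, so the width is 2 − 1 = 1 and tw(G) ≤ 1. Any graph with an edge has treewidth ≥ 1, and G has the edge 2–6. The upper and lower bounds meet at 1, so that is the treewidth.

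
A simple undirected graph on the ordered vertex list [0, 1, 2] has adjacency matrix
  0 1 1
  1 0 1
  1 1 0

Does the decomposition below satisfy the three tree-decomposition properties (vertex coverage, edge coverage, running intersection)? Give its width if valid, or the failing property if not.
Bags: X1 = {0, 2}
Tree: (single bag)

No — vertex 1 appears in no bag.

A tree decomposition must satisfy three properties: every vertex lies in some bag; for every edge, both endpoints lie together in some bag; and for every vertex, the bags containing it form a connected subtree. Here vertex 1 appears in no bag, so the decomposition is invalid.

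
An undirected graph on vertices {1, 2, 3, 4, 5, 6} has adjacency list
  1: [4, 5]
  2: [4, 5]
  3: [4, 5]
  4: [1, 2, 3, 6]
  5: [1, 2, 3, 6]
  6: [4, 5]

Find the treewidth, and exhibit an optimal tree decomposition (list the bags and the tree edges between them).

Treewidth 2.
One optimal decomposition is:
Bags: B1 = {2, 4, 5}  B2 = {1, 4, 5}  B3 = {4, 5, 6}  B4 = {3, 4, 5}
Tree: B1–B2, B2–B3, B3–B4

Every bag has size at most 3, so the width is 3 − 1 = 2 and tw(G) ≤ 2. Since 2–5–1–4–2 is a cycle in G, G is not acyclic. Forests are exactly the graphs of treewidth ≤ 1, so tw(G) ≥ 2. Combining the bounds, tw(G) = 2.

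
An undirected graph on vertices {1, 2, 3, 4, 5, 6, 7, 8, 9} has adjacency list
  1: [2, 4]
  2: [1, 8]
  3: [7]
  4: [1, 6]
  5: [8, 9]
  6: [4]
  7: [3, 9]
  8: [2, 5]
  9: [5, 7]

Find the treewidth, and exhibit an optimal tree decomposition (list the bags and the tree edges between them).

The largest bag has 2 vertices, giving width 1; this decomposition certifies tw(G) ≤ 1. G has an edge, so its treewidth is at least 1. Therefore the treewidth is 1.

Treewidth 1.
Bags: B1 = {4, 6}  B2 = {1, 4}  B3 = {1, 2}  B4 = {2, 8}  B5 = {5, 8}  B6 = {5, 9}  B7 = {7, 9}  B8 = {3, 7}
Tree: B1–B2, B2–B3, B3–B4, B4–B5, B5–B6, B6–B7, B7–B8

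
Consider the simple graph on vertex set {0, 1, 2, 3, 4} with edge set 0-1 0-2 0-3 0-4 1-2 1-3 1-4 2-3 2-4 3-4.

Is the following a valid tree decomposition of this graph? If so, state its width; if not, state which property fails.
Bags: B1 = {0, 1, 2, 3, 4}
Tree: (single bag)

Vertex coverage: the bags together contain {0, 1, 2, 3, 4}, the full vertex set. Edge coverage: each edge of G has both endpoints in at least one bag. Running intersection: for every vertex, the bags containing it form a connected subtree. All three properties hold, so this is a valid tree decomposition of width max|bag| − 1 = 4, and hence tw(G) ≤ 4.

Yes; width 4.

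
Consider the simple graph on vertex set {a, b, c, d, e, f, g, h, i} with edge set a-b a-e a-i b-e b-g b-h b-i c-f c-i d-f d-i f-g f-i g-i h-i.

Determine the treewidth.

A width-2 tree decomposition is:
Bags: B1 = {b, g, i}  B2 = {a, b, i}  B3 = {f, g, i}  B4 = {b, h, i}  B5 = {a, b, e}  B6 = {d, f, i}  B7 = {c, f, i}
Tree: B1–B2, B1–B3, B2–B4, B2–B5, B3–B6, B6–B7
The largest bag has 3 vertices, giving width 2; this decomposition certifies tw(G) ≤ 2. Conversely, {a, b, e} is a clique of size 3, and the vertices of any clique must share a bag in every tree decomposition; so some bag has ≥ 3 vertices and tw(G) ≥ 2. The upper and lower bounds meet at 2, so that is the treewidth.

2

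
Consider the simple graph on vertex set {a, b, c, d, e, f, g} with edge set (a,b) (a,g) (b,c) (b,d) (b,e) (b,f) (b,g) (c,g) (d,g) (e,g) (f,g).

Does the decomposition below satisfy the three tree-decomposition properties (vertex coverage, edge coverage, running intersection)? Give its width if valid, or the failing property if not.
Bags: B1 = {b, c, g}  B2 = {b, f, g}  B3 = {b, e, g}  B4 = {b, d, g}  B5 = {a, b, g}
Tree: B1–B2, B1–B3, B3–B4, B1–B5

Yes; width 2.

Checking the three conditions: (i) the bags cover all of {a, b, c, d, e, f, g}; (ii) for each edge, some bag contains both endpoints; (iii) the bags containing any fixed vertex form a subtree. All hold, so the decomposition is valid with width 3 − 1 = 2.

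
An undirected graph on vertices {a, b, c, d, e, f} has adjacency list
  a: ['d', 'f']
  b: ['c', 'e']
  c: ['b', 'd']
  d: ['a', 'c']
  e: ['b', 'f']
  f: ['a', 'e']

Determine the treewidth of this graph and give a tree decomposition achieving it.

Every bag has size at most 3, so the width is 3 − 1 = 2 and tw(G) ≤ 2. For the lower bound, G contains the cycle f–a–d–c–b–e–f, so G is not a forest; only forests have treewidth ≤ 1, hence tw(G) ≥ 2. The upper and lower bounds meet at 2, so that is the treewidth.

Treewidth 2.
Bags: B1 = {a, d, f}  B2 = {c, d, f}  B3 = {b, c, f}  B4 = {b, e, f}
Tree: B1–B2, B2–B3, B3–B4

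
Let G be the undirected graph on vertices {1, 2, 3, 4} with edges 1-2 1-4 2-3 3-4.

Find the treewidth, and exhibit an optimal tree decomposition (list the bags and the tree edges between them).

The largest bag has 3 vertices, giving width 2; this decomposition certifies tw(G) ≤ 2. The edges 2–3–4–1–2 form a cycle, so G is not a tree and its treewidth is at least 2. Hence tw(G) = 2 exactly.

Treewidth 2.
One optimal decomposition is:
Bags: B1 = {2, 3, 4}  B2 = {1, 2, 4}
Tree: B1–B2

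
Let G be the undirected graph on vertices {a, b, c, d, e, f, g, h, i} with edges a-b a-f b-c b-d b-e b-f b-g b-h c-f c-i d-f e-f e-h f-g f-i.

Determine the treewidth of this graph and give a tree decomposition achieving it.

Treewidth 2.
Bags: B1 = {a, b, f}  B2 = {b, e, f}  B3 = {b, f, g}  B4 = {b, e, h}  B5 = {b, d, f}  B6 = {b, c, f}  B7 = {c, f, i}
Tree: B1–B2, B1–B3, B2–B4, B2–B5, B5–B6, B6–B7

Each bag holds 3 vertices, so the decomposition has width 2, which upper-bounds the treewidth. For the lower bound, the 3 vertices {b, e, h} are pairwise adjacent, and any tree decomposition puts a clique entirely inside one bag — forcing width ≥ 2. The upper and lower bounds meet at 2, so that is the treewidth.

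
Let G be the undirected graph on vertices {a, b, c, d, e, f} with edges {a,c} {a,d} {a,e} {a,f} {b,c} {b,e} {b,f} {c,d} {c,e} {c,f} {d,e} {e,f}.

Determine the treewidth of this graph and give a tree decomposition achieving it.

Treewidth 3.
Bags: B1 = {a, c, e, f}  B2 = {b, c, e, f}  B3 = {a, c, d, e}
Tree: B1–B2, B1–B3

Every bag has size at most 4, so the width is 4 − 1 = 3 and tw(G) ≤ 3. Conversely, {a, c, d, e} is a clique of size 4, and the vertices of any clique must share a bag in every tree decomposition; so some bag has ≥ 4 vertices and tw(G) ≥ 3. Hence tw(G) = 3 exactly.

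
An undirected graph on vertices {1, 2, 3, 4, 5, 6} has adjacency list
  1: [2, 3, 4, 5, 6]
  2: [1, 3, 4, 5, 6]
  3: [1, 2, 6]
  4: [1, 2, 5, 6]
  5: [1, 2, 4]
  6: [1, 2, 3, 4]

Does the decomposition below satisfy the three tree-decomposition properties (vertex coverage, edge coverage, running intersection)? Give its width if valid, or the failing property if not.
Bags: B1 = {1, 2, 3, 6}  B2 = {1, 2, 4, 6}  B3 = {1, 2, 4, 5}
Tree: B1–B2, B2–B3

Vertex coverage: the bags together contain {1, 2, 3, 4, 5, 6}, the full vertex set. Edge coverage: each edge of G has both endpoints in at least one bag. Running intersection: for every vertex, the bags containing it form a connected subtree. All three properties hold, so this is a valid tree decomposition of width max|bag| − 1 = 3, and hence tw(G) ≤ 3.

Yes; width 3.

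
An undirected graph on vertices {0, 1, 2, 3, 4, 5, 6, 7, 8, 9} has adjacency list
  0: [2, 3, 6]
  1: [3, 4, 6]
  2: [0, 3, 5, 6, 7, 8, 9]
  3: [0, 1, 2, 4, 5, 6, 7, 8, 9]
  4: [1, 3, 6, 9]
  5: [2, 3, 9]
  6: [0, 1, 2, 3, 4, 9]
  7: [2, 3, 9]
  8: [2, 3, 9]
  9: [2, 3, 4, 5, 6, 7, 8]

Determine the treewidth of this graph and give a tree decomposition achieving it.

Each bag holds 4 vertices, so the decomposition has width 3, which upper-bounds the treewidth. On the other hand G contains the 4-clique {1, 3, 4, 6}. A clique must lie in a single bag of any decomposition, so no decomposition can have width below 3. Hence tw(G) = 3 exactly.

Treewidth 3.
One optimal decomposition is:
Bags: B1 = {2, 3, 7, 9}  B2 = {2, 3, 5, 9}  B3 = {2, 3, 8, 9}  B4 = {2, 3, 6, 9}  B5 = {3, 4, 6, 9}  B6 = {1, 3, 4, 6}  B7 = {0, 2, 3, 6}
Tree: B1–B2, B1–B3, B3–B4, B4–B5, B5–B6, B4–B7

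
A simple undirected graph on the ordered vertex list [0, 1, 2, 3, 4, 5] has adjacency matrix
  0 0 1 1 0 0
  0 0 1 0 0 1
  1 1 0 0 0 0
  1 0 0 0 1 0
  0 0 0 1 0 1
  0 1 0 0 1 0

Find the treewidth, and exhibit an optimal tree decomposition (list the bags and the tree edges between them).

Treewidth 2.
One such decomposition:
Bags: B1 = {3, 4, 5}  B2 = {0, 3, 5}  B3 = {0, 2, 5}  B4 = {1, 2, 5}
Tree: B1–B2, B2–B3, B3–B4

Each bag holds 3 vertices, so the decomposition has width 2, which upper-bounds the treewidth. For the lower bound, G contains the cycle 5–4–3–0–2–1–5, so G is not a forest; only forests have treewidth ≤ 1, hence tw(G) ≥ 2. Combining the bounds, tw(G) = 2.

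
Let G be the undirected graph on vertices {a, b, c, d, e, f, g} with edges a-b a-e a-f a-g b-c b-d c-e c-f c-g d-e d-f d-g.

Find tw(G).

3

A width-3 tree decomposition is:
Bags: B1 = {a, c, d, f}  B2 = {a, c, d, g}  B3 = {a, b, c, d}  B4 = {a, c, d, e}
Tree: B1–B2, B2–B3, B3–B4
Each bag holds 4 vertices, so the decomposition has width 3, which upper-bounds the treewidth. For the lower bound: the 4 vertex sets {c,f}, {d,g}, {a}, {b} are disjoint, each induces a connected subgraph, and every pair is joined by at least one edge of G. Contracting each set to a single vertex therefore yields K_{4} as a minor, and since treewidth is minor-monotone, tw(G) ≥ tw(K_{4}) = 3. Combining the bounds, tw(G) = 3.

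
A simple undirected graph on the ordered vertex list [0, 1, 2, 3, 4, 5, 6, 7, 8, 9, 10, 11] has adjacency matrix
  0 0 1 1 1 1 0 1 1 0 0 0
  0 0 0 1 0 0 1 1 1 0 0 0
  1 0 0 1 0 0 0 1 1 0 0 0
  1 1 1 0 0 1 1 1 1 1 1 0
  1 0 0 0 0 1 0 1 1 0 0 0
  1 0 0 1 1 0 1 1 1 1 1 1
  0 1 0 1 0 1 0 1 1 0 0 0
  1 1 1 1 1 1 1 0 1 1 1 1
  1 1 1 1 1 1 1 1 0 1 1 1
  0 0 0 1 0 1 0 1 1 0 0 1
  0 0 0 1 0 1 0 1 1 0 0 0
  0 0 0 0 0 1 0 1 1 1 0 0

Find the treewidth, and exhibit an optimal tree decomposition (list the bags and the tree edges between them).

Treewidth 4.
One such decomposition:
Bags: B1 = {3, 5, 7, 8, 10}  B2 = {0, 3, 5, 7, 8}  B3 = {3, 5, 7, 8, 9}  B4 = {0, 4, 5, 7, 8}  B5 = {3, 5, 6, 7, 8}  B6 = {0, 2, 3, 7, 8}  B7 = {1, 3, 6, 7, 8}  B8 = {5, 7, 8, 9, 11}
Tree: B1–B2, B1–B3, B2–B4, B3–B5, B2–B6, B5–B7, B3–B8

The largest bag has 5 vertices, giving width 4; this decomposition certifies tw(G) ≤ 4. Conversely, {5, 7, 8, 9, 11} is a clique of size 5, and the vertices of any clique must share a bag in every tree decomposition; so some bag has ≥ 5 vertices and tw(G) ≥ 4. The upper and lower bounds meet at 4, so that is the treewidth.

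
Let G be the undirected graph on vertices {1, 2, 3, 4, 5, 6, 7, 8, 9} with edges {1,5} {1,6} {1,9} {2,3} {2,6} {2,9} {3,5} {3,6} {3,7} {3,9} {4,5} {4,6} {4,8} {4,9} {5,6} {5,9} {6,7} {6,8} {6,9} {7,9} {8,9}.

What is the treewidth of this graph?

3

A width-3 tree decomposition is:
Bags: B1 = {4, 6, 8, 9}  B2 = {4, 5, 6, 9}  B3 = {3, 5, 6, 9}  B4 = {3, 6, 7, 9}  B5 = {1, 5, 6, 9}  B6 = {2, 3, 6, 9}
Tree: B1–B2, B2–B3, B3–B4, B3–B5, B3–B6
Each bag holds 4 vertices, so the decomposition has width 3, which upper-bounds the treewidth. On the other hand G contains the 4-clique {4, 6, 8, 9}. A clique must lie in a single bag of any decomposition, so no decomposition can have width below 3. Hence tw(G) = 3 exactly.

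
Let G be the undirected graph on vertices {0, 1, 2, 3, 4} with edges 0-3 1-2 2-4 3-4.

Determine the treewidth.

A width-1 tree decomposition is:
Bags: B1 = {1, 2}  B2 = {2, 4}  B3 = {3, 4}  B4 = {0, 3}
Tree: B1–B2, B2–B3, B3–B4
The largest bag has 2 vertices, giving width 1; this decomposition certifies tw(G) ≤ 1. Since G has at least one edge (e.g. 1–2), it is not an edgeless graph, so tw(G) ≥ 1. Hence tw(G) = 1 exactly.

1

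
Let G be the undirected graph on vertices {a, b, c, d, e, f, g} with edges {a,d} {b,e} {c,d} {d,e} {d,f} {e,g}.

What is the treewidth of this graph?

A width-1 tree decomposition is:
Bags: B1 = {a, d}  B2 = {d, e}  B3 = {c, d}  B4 = {e, g}  B5 = {b, e}  B6 = {d, f}
Tree: B1–B2, B2–B3, B2–B4, B2–B5, B1–B6
The largest bag has 2 vertices, giving width 1; this decomposition certifies tw(G) ≤ 1. G has an edge, so its treewidth is at least 1. Combining the bounds, tw(G) = 1.

1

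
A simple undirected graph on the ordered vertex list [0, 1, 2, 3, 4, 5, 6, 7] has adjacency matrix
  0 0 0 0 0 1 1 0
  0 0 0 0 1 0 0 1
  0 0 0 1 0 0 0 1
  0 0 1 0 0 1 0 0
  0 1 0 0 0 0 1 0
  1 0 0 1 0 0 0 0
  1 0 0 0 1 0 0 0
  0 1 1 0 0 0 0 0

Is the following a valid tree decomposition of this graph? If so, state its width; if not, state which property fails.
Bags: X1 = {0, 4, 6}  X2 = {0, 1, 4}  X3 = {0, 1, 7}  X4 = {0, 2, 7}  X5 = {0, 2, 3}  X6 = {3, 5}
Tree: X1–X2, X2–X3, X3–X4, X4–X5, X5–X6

A tree decomposition must satisfy three properties: every vertex lies in some bag; for every edge, both endpoints lie together in some bag; and for every vertex, the bags containing it form a connected subtree. Here edge (0,5) lies in no bag, so the decomposition is invalid.

No — edge (0,5) lies in no bag.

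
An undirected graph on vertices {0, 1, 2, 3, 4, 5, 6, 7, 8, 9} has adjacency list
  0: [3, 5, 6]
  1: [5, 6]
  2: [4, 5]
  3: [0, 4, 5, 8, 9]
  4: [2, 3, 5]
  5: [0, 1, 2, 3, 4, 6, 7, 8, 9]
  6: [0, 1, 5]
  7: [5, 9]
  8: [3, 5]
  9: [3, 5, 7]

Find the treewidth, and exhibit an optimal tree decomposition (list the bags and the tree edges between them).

Each bag holds 3 vertices, so the decomposition has width 2, which upper-bounds the treewidth. Conversely, {1, 5, 6} is a clique of size 3, and the vertices of any clique must share a bag in every tree decomposition; so some bag has ≥ 3 vertices and tw(G) ≥ 2. Hence tw(G) = 2 exactly.

Treewidth 2.
Bags: B1 = {3, 5, 9}  B2 = {0, 3, 5}  B3 = {5, 7, 9}  B4 = {0, 5, 6}  B5 = {3, 4, 5}  B6 = {2, 4, 5}  B7 = {1, 5, 6}  B8 = {3, 5, 8}
Tree: B1–B2, B1–B3, B2–B4, B2–B5, B5–B6, B4–B7, B1–B8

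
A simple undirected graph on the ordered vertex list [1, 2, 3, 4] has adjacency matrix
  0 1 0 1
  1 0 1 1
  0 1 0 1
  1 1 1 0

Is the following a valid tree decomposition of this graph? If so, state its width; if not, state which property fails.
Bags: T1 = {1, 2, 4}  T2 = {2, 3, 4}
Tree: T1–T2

Checking the three conditions: (i) the bags cover all of {1, 2, 3, 4}; (ii) for each edge, some bag contains both endpoints; (iii) the bags containing any fixed vertex form a subtree. All hold, so the decomposition is valid with width 3 − 1 = 2.

Yes; width 2.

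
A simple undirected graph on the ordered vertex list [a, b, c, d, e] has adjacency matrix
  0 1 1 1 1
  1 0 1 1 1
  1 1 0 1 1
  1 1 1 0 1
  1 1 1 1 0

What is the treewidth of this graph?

A width-4 tree decomposition is:
Bags: B1 = {a, b, c, d, e}
Tree: (single bag)
A single bag containing all 5 vertices is trivially a valid decomposition of width 4. On the other hand G contains the 5-clique {a, b, c, d, e}. A clique must lie in a single bag of any decomposition, so no decomposition can have width below 4. The upper and lower bounds meet at 4, so that is the treewidth.

4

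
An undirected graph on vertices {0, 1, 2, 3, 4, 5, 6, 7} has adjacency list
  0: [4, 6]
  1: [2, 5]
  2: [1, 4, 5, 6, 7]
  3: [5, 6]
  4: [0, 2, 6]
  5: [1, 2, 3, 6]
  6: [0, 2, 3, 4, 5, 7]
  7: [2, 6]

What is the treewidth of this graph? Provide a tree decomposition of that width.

Treewidth 2.
One such decomposition:
Bags: B1 = {3, 5, 6}  B2 = {2, 5, 6}  B3 = {1, 2, 5}  B4 = {2, 6, 7}  B5 = {2, 4, 6}  B6 = {0, 4, 6}
Tree: B1–B2, B2–B3, B2–B4, B2–B5, B5–B6

Each bag holds 3 vertices, so the decomposition has width 2, which upper-bounds the treewidth. Conversely, {1, 2, 5} is a clique of size 3, and the vertices of any clique must share a bag in every tree decomposition; so some bag has ≥ 3 vertices and tw(G) ≥ 2. The upper and lower bounds meet at 2, so that is the treewidth.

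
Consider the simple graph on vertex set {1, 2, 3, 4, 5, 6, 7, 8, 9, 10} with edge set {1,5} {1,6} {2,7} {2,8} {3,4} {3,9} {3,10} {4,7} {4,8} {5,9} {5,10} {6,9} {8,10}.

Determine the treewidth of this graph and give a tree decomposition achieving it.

Treewidth 2.
One optimal decomposition is:
Bags: B1 = {2, 4, 7}  B2 = {2, 4, 8}  B3 = {3, 4, 8}  B4 = {3, 8, 10}  B5 = {3, 9, 10}  B6 = {5, 9, 10}  B7 = {5, 6, 9}  B8 = {1, 5, 6}
Tree: B1–B2, B2–B3, B3–B4, B4–B5, B5–B6, B6–B7, B7–B8

Every bag has size at most 3, so the width is 3 − 1 = 2 and tw(G) ≤ 2. Since 7–2–8–4–7 is a cycle in G, G is not acyclic. Forests are exactly the graphs of treewidth ≤ 1, so tw(G) ≥ 2. Combining the bounds, tw(G) = 2.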